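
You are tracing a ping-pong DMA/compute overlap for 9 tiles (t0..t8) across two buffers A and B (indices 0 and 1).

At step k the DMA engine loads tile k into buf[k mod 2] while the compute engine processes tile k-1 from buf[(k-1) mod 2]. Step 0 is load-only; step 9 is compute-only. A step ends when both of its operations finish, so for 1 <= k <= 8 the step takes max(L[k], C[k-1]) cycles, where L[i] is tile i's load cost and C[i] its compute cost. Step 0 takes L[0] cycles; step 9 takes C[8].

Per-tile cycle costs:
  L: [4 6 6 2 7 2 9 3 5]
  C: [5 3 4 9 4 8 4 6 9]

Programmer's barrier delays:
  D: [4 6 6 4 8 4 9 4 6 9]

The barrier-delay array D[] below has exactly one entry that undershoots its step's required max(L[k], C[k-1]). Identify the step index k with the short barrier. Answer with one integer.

hazard at step 4

step 0: need L[0]=4 = 4; D[0]=4 ok
step 1: need max(L[1]=6,C[0]=5) = 6; D[1]=6 ok
step 2: need max(L[2]=6,C[1]=3) = 6; D[2]=6 ok
step 3: need max(L[3]=2,C[2]=4) = 4; D[3]=4 ok
step 4: need max(L[4]=7,C[3]=9) = 9; D[4]=8 SHORT
step 5: need max(L[5]=2,C[4]=4) = 4; D[5]=4 ok
step 6: need max(L[6]=9,C[5]=8) = 9; D[6]=9 ok
step 7: need max(L[7]=3,C[6]=4) = 4; D[7]=4 ok
step 8: need max(L[8]=5,C[7]=6) = 6; D[8]=6 ok
step 9: need C[8]=9 = 9; D[9]=9 ok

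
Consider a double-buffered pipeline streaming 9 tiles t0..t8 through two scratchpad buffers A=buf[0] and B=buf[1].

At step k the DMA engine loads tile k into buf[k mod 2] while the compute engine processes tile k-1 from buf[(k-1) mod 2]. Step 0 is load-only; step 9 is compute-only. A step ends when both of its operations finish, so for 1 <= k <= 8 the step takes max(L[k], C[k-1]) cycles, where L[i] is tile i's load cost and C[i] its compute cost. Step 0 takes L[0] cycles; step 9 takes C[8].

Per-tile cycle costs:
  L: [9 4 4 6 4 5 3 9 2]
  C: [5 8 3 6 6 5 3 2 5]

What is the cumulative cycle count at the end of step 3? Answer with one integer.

end_cycle[3] = 28

  0. 9=9c; end=9; A:t0 B:-
  1. max(4,5)=5c; end=14; A:t0 B:t1
  2. max(4,8)=8c; end=22; A:t2 B:t1
  3. max(6,3)=6c; end=28; A:t2 B:t3
  4. max(4,6)=6c; end=34; A:t4 B:t3
  5. max(5,6)=6c; end=40; A:t4 B:t5
  6. max(3,5)=5c; end=45; A:t6 B:t5
  7. max(9,3)=9c; end=54; A:t6 B:t7
  8. max(2,2)=2c; end=56; A:t8 B:t7
  9. 5=5c; end=61; A:t8 B:t7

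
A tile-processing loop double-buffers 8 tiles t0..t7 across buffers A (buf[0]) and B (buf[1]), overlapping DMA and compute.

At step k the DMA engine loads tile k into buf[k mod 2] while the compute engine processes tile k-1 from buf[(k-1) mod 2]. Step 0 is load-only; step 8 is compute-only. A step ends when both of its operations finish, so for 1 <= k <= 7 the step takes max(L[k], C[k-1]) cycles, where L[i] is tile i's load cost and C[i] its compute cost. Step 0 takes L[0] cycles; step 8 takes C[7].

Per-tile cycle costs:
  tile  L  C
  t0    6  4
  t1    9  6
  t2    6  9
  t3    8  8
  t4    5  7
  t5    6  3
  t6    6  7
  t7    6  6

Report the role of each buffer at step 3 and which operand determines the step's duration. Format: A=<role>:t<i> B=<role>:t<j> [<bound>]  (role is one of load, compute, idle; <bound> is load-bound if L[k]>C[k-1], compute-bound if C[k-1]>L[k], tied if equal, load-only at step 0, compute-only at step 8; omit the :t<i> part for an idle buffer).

step 3: A=compute:t2 B=load:t3 [compute-bound]

k=0 load=t0/6c comp=- wait=6 total=6
k=1 load=t1/9c comp=t0/4c wait=9 total=15
k=2 load=t2/6c comp=t1/6c wait=6 total=21
k=3 load=t3/8c comp=t2/9c wait=9 total=30
k=4 load=t4/5c comp=t3/8c wait=8 total=38
k=5 load=t5/6c comp=t4/7c wait=7 total=45
k=6 load=t6/6c comp=t5/3c wait=6 total=51
k=7 load=t7/6c comp=t6/7c wait=7 total=58
k=8 load=- comp=t7/6c wait=6 total=64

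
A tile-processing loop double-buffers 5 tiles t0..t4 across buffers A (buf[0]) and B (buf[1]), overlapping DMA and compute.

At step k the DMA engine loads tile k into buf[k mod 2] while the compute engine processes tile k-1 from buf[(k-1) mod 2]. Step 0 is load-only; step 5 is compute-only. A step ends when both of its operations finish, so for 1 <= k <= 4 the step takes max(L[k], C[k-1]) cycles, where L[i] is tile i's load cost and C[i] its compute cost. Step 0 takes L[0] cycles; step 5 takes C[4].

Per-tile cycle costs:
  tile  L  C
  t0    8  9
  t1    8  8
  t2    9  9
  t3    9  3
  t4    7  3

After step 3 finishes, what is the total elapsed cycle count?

step 0: L[0]=8 → dur=8, Σ=8 | A=load:t0 B=idle [load-only]
step 1: L[1]=8 C[0]=9 → dur=9, Σ=17 | A=compute:t0 B=load:t1 [compute-bound]
step 2: L[2]=9 C[1]=8 → dur=9, Σ=26 | A=load:t2 B=compute:t1 [load-bound]
step 3: L[3]=9 C[2]=9 → dur=9, Σ=35 | A=compute:t2 B=load:t3 [tied]
step 4: L[4]=7 C[3]=3 → dur=7, Σ=42 | A=load:t4 B=compute:t3 [load-bound]
step 5: C[4]=3 → dur=3, Σ=45 | A=compute:t4 B=idle [compute-only]

end_cycle[3] = 35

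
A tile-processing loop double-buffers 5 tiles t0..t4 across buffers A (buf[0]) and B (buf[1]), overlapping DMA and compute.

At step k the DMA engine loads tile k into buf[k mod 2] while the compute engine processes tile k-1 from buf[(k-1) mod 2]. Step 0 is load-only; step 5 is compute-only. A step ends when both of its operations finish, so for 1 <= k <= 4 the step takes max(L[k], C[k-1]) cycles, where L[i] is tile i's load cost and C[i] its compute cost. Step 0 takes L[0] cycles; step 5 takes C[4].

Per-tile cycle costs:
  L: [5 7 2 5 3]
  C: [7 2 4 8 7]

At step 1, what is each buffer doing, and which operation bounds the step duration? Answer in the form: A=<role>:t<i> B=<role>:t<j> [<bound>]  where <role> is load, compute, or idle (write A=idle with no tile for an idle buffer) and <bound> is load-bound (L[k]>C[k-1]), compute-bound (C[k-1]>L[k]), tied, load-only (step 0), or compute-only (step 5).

step 1: A=compute:t0 B=load:t1 [tied]

[0] DMA t0→A (5c) ∥ CU idle ⇒ 5c, clock 5
[1] DMA t1→B (7c) ∥ CU A:t0 (7c) ⇒ 7c, clock 12
[2] DMA t2→A (2c) ∥ CU B:t1 (2c) ⇒ 2c, clock 14
[3] DMA t3→B (5c) ∥ CU A:t2 (4c) ⇒ 5c, clock 19
[4] DMA t4→A (3c) ∥ CU B:t3 (8c) ⇒ 8c, clock 27
[5] DMA idle ∥ CU A:t4 (7c) ⇒ 7c, clock 34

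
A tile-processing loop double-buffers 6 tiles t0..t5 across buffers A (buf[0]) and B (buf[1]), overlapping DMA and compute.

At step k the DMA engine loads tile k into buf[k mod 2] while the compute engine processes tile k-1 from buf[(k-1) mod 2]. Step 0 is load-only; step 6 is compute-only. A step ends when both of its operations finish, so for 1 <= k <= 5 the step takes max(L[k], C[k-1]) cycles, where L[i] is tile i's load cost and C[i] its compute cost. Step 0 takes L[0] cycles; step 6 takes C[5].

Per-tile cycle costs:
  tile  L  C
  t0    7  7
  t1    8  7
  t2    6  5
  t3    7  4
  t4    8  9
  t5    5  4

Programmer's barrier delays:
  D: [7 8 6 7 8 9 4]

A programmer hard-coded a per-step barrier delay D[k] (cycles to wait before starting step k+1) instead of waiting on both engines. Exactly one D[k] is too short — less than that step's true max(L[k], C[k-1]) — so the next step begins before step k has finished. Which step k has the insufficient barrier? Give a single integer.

hazard at step 2

[0] required=L[0]=7=7 vs D=7 ok
[1] required=max(L[1]=8,C[0]=7)=8 vs D=8 ok
[2] required=max(L[2]=6,C[1]=7)=7 vs D=6 SHORT
[3] required=max(L[3]=7,C[2]=5)=7 vs D=7 ok
[4] required=max(L[4]=8,C[3]=4)=8 vs D=8 ok
[5] required=max(L[5]=5,C[4]=9)=9 vs D=9 ok
[6] required=C[5]=4=4 vs D=4 ok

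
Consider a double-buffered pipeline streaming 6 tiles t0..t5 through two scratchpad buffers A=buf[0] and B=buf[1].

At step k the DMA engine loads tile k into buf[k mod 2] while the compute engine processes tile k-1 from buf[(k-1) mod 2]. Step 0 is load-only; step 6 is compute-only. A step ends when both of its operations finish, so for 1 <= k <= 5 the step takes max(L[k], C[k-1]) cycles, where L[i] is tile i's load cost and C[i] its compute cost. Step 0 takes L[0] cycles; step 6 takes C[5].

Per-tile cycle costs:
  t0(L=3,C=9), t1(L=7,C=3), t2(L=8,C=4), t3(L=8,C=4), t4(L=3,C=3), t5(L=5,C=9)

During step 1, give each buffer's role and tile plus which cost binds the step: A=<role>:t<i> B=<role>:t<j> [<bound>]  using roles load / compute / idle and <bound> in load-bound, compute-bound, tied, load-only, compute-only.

step 1: A=compute:t0 B=load:t1 [compute-bound]

step 0: L[0]=3 → dur=3, Σ=3 | A=load:t0 B=idle [load-only]
step 1: L[1]=7 C[0]=9 → dur=9, Σ=12 | A=compute:t0 B=load:t1 [compute-bound]
step 2: L[2]=8 C[1]=3 → dur=8, Σ=20 | A=load:t2 B=compute:t1 [load-bound]
step 3: L[3]=8 C[2]=4 → dur=8, Σ=28 | A=compute:t2 B=load:t3 [load-bound]
step 4: L[4]=3 C[3]=4 → dur=4, Σ=32 | A=load:t4 B=compute:t3 [compute-bound]
step 5: L[5]=5 C[4]=3 → dur=5, Σ=37 | A=compute:t4 B=load:t5 [load-bound]
step 6: C[5]=9 → dur=9, Σ=46 | A=idle B=compute:t5 [compute-only]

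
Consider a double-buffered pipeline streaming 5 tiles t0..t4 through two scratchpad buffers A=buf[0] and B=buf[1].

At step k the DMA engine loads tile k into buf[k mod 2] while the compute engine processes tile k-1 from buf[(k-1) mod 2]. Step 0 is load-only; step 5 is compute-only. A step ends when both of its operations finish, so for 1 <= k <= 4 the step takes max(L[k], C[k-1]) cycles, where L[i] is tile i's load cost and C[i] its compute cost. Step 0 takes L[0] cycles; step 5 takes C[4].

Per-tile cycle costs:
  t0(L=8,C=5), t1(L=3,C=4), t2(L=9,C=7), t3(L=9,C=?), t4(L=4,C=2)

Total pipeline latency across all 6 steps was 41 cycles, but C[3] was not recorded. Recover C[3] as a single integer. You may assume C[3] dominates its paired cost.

step 0 → dur = L[0]=8 = 8
step 1 → dur = max(L[1]=3, C[0]=5) = 5
step 2 → dur = max(L[2]=9, C[1]=4) = 9
step 3 → dur = max(L[3]=9, C[2]=7) = 9
step 4 → dur = max(L[4]=4, C[3]=?) = C[3]  (unknown; binding)
step 5 → dur = C[4]=2 = 2
sum of known step durations = 33
dur[4] = total - known = 41 - 33 = 8
C[3] is the binding max in step 4, so C[3] = dur[4] = 8

C[3] = 8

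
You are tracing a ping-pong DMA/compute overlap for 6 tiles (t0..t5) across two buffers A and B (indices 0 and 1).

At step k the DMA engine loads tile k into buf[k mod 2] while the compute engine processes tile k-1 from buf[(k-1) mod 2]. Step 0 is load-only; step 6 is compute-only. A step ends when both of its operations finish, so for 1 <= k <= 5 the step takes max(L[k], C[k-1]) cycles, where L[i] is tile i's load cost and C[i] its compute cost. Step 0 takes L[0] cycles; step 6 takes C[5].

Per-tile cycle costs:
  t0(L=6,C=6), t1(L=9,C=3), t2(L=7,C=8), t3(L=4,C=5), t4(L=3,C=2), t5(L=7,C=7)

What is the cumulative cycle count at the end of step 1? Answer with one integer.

k=0 load=t0/6c comp=- wait=6 total=6
k=1 load=t1/9c comp=t0/6c wait=9 total=15
k=2 load=t2/7c comp=t1/3c wait=7 total=22
k=3 load=t3/4c comp=t2/8c wait=8 total=30
k=4 load=t4/3c comp=t3/5c wait=5 total=35
k=5 load=t5/7c comp=t4/2c wait=7 total=42
k=6 load=- comp=t5/7c wait=7 total=49

end_cycle[1] = 15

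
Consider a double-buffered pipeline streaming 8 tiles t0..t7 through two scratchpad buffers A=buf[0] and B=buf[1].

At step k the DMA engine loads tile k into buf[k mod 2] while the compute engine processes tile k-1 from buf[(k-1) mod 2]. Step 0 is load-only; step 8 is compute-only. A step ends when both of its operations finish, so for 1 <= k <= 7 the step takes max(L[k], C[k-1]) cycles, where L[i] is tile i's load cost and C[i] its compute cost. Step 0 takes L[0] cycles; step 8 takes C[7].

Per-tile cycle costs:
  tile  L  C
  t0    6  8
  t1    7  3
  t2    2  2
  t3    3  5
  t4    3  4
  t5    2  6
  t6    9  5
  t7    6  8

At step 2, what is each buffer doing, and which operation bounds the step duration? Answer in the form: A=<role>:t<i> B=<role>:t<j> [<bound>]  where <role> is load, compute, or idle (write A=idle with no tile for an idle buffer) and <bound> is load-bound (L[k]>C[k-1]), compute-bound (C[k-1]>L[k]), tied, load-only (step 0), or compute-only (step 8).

  0. 6=6c; end=6; A:t0 B:-
  1. max(7,8)=8c; end=14; A:t0 B:t1
  2. max(2,3)=3c; end=17; A:t2 B:t1
  3. max(3,2)=3c; end=20; A:t2 B:t3
  4. max(3,5)=5c; end=25; A:t4 B:t3
  5. max(2,4)=4c; end=29; A:t4 B:t5
  6. max(9,6)=9c; end=38; A:t6 B:t5
  7. max(6,5)=6c; end=44; A:t6 B:t7
  8. 8=8c; end=52; A:t6 B:t7

step 2: A=load:t2 B=compute:t1 [compute-bound]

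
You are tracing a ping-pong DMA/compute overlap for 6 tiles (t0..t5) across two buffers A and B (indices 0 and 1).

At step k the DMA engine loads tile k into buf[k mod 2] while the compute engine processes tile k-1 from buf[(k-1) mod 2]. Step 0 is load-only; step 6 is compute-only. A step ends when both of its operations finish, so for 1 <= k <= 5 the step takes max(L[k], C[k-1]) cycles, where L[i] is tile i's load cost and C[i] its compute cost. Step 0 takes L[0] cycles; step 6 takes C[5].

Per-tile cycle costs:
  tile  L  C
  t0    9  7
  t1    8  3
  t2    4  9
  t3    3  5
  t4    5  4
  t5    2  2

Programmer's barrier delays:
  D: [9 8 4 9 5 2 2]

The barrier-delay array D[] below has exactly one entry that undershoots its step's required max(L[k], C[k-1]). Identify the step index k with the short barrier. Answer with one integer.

[0] required=L[0]=9=9 vs D=9 ok
[1] required=max(L[1]=8,C[0]=7)=8 vs D=8 ok
[2] required=max(L[2]=4,C[1]=3)=4 vs D=4 ok
[3] required=max(L[3]=3,C[2]=9)=9 vs D=9 ok
[4] required=max(L[4]=5,C[3]=5)=5 vs D=5 ok
[5] required=max(L[5]=2,C[4]=4)=4 vs D=2 SHORT
[6] required=C[5]=2=2 vs D=2 ok

hazard at step 5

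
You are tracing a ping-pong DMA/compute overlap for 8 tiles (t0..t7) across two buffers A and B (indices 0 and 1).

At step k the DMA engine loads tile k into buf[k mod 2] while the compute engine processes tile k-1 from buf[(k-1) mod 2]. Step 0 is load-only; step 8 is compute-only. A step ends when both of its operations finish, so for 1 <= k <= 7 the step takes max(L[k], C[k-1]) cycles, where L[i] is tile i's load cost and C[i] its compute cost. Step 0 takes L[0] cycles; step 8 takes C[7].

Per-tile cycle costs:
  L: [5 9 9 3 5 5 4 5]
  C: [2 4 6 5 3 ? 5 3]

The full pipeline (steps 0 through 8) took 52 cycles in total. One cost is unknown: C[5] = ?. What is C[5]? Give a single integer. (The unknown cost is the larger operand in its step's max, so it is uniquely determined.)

step 0 → dur = L[0]=5 = 5
step 1 → dur = max(L[1]=9, C[0]=2) = 9
step 2 → dur = max(L[2]=9, C[1]=4) = 9
step 3 → dur = max(L[3]=3, C[2]=6) = 6
step 4 → dur = max(L[4]=5, C[3]=5) = 5
step 5 → dur = max(L[5]=5, C[4]=3) = 5
step 6 → dur = max(L[6]=4, C[5]=?) = C[5]  (unknown; binding)
step 7 → dur = max(L[7]=5, C[6]=5) = 5
step 8 → dur = C[7]=3 = 3
sum of known step durations = 47
dur[6] = total - known = 52 - 47 = 5
C[5] is the binding max in step 6, so C[5] = dur[6] = 5

C[5] = 5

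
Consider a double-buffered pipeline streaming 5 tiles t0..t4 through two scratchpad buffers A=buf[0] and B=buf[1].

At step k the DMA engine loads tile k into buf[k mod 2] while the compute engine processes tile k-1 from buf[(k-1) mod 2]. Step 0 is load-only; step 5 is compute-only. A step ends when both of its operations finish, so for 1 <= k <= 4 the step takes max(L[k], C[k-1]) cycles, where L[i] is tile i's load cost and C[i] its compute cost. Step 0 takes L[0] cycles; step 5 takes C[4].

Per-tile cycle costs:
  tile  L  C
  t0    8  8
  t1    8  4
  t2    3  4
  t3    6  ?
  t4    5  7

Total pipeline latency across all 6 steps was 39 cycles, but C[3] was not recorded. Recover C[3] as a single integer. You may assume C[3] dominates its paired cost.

C[3] = 6

step 0 = dur = L[0]=8 = 8
step 1 = dur = max(L[1]=8, C[0]=8) = 8
step 2 = dur = max(L[2]=3, C[1]=4) = 4
step 3 = dur = max(L[3]=6, C[2]=4) = 6
step 4 = dur = max(L[4]=5, C[3]=?) = C[3]  (unknown; binding)
step 5 = dur = C[4]=7 = 7
sum of known step durations = 33
dur[4] = total - known = 39 - 33 = 6
C[3] is the binding max in step 4, so C[3] = dur[4] = 6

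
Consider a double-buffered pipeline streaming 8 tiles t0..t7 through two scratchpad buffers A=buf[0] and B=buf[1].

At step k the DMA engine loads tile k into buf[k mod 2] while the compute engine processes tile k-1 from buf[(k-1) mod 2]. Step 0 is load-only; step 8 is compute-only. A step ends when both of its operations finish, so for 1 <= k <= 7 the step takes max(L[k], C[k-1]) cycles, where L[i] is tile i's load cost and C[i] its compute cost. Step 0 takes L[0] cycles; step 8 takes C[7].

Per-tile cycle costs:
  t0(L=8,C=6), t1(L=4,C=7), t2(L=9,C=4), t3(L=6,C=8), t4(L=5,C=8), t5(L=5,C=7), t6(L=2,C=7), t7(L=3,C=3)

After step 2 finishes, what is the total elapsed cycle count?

end_cycle[2] = 23

  0. 8=8c; end=8; A:t0 B:-
  1. max(4,6)=6c; end=14; A:t0 B:t1
  2. max(9,7)=9c; end=23; A:t2 B:t1
  3. max(6,4)=6c; end=29; A:t2 B:t3
  4. max(5,8)=8c; end=37; A:t4 B:t3
  5. max(5,8)=8c; end=45; A:t4 B:t5
  6. max(2,7)=7c; end=52; A:t6 B:t5
  7. max(3,7)=7c; end=59; A:t6 B:t7
  8. 3=3c; end=62; A:t6 B:t7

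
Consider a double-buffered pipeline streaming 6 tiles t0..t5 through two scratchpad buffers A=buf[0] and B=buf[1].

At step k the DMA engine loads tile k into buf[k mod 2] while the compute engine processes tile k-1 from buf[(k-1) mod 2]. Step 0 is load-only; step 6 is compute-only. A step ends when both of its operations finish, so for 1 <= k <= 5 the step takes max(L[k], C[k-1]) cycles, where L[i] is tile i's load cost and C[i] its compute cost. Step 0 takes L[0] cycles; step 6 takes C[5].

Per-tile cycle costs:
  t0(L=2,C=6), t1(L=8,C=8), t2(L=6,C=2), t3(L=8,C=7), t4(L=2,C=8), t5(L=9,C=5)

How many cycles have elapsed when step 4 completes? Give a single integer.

k=0 load=t0/2c comp=- wait=2 total=2
k=1 load=t1/8c comp=t0/6c wait=8 total=10
k=2 load=t2/6c comp=t1/8c wait=8 total=18
k=3 load=t3/8c comp=t2/2c wait=8 total=26
k=4 load=t4/2c comp=t3/7c wait=7 total=33
k=5 load=t5/9c comp=t4/8c wait=9 total=42
k=6 load=- comp=t5/5c wait=5 total=47

end_cycle[4] = 33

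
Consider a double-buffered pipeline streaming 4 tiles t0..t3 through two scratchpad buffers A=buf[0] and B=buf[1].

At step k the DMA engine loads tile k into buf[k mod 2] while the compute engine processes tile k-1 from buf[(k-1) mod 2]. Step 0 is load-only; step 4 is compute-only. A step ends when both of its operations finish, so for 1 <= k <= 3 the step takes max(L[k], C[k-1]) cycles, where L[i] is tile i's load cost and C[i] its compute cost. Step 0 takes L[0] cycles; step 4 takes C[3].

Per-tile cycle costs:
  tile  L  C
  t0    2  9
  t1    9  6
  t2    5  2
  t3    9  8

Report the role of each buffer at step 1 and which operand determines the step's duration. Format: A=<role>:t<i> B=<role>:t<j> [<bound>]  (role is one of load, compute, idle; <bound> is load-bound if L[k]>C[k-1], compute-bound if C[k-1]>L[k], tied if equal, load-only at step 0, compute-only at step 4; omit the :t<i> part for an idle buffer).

step 1: A=compute:t0 B=load:t1 [tied]

[0] DMA t0→A (2c) ∥ CU idle ⇒ 2c, clock 2
[1] DMA t1→B (9c) ∥ CU A:t0 (9c) ⇒ 9c, clock 11
[2] DMA t2→A (5c) ∥ CU B:t1 (6c) ⇒ 6c, clock 17
[3] DMA t3→B (9c) ∥ CU A:t2 (2c) ⇒ 9c, clock 26
[4] DMA idle ∥ CU B:t3 (8c) ⇒ 8c, clock 34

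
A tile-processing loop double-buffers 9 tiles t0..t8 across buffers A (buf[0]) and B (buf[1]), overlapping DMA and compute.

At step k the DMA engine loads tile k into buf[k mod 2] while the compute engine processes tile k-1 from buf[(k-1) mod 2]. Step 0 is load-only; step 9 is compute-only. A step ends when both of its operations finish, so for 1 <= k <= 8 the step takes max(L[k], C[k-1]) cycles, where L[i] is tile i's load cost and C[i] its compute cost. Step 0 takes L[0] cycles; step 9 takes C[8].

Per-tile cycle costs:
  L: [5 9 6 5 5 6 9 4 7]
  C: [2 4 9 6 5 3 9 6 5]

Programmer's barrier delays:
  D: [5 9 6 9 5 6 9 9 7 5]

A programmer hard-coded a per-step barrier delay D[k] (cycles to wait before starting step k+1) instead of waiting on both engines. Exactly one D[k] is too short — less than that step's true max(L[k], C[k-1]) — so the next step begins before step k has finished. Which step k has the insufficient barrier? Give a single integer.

hazard at step 4

step 0: need L[0]=5 = 5; D[0]=5 ok
step 1: need max(L[1]=9,C[0]=2) = 9; D[1]=9 ok
step 2: need max(L[2]=6,C[1]=4) = 6; D[2]=6 ok
step 3: need max(L[3]=5,C[2]=9) = 9; D[3]=9 ok
step 4: need max(L[4]=5,C[3]=6) = 6; D[4]=5 SHORT
step 5: need max(L[5]=6,C[4]=5) = 6; D[5]=6 ok
step 6: need max(L[6]=9,C[5]=3) = 9; D[6]=9 ok
step 7: need max(L[7]=4,C[6]=9) = 9; D[7]=9 ok
step 8: need max(L[8]=7,C[7]=6) = 7; D[8]=7 ok
step 9: need C[8]=5 = 5; D[9]=5 ok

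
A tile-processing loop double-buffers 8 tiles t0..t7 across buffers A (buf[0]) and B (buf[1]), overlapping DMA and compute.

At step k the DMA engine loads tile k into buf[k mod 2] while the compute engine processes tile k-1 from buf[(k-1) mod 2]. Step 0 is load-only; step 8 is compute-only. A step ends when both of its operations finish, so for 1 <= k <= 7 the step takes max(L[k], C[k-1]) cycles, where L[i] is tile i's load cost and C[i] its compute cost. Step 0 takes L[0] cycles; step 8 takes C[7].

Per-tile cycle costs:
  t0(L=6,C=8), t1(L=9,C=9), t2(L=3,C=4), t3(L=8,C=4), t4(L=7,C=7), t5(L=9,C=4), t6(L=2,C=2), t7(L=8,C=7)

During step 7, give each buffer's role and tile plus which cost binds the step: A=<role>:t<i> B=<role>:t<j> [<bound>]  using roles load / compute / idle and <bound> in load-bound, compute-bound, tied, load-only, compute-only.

  0. 6=6c; end=6; A:t0 B:-
  1. max(9,8)=9c; end=15; A:t0 B:t1
  2. max(3,9)=9c; end=24; A:t2 B:t1
  3. max(8,4)=8c; end=32; A:t2 B:t3
  4. max(7,4)=7c; end=39; A:t4 B:t3
  5. max(9,7)=9c; end=48; A:t4 B:t5
  6. max(2,4)=4c; end=52; A:t6 B:t5
  7. max(8,2)=8c; end=60; A:t6 B:t7
  8. 7=7c; end=67; A:t6 B:t7

step 7: A=compute:t6 B=load:t7 [load-bound]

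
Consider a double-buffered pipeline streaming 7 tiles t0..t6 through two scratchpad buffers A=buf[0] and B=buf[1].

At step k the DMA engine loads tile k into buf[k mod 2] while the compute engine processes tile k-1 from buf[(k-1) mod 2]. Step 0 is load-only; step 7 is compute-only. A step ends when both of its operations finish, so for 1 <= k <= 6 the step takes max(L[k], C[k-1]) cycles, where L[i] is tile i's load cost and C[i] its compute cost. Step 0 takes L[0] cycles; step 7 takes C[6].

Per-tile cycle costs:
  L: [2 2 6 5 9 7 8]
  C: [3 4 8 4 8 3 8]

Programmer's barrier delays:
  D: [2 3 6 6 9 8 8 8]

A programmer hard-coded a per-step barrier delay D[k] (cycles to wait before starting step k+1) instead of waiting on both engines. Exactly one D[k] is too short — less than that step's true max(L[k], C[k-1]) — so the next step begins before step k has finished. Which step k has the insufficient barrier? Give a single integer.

hazard at step 3

step 0: need L[0]=2 = 2; D[0]=2 ok
step 1: need max(L[1]=2,C[0]=3) = 3; D[1]=3 ok
step 2: need max(L[2]=6,C[1]=4) = 6; D[2]=6 ok
step 3: need max(L[3]=5,C[2]=8) = 8; D[3]=6 SHORT
step 4: need max(L[4]=9,C[3]=4) = 9; D[4]=9 ok
step 5: need max(L[5]=7,C[4]=8) = 8; D[5]=8 ok
step 6: need max(L[6]=8,C[5]=3) = 8; D[6]=8 ok
step 7: need C[6]=8 = 8; D[7]=8 ok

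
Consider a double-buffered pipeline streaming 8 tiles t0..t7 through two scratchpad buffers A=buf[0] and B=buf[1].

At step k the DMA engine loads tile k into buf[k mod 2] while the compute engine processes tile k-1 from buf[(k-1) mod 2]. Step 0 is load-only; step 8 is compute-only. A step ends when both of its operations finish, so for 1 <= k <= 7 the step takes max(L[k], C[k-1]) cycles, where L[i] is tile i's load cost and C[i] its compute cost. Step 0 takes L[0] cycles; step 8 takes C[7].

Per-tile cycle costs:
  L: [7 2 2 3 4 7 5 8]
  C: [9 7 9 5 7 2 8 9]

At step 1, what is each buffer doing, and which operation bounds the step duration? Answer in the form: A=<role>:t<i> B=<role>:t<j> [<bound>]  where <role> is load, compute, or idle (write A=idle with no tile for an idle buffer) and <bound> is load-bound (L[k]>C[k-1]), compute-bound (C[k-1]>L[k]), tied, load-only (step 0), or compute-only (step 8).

[0] DMA t0→A (7c) ∥ CU idle ⇒ 7c, clock 7
[1] DMA t1→B (2c) ∥ CU A:t0 (9c) ⇒ 9c, clock 16
[2] DMA t2→A (2c) ∥ CU B:t1 (7c) ⇒ 7c, clock 23
[3] DMA t3→B (3c) ∥ CU A:t2 (9c) ⇒ 9c, clock 32
[4] DMA t4→A (4c) ∥ CU B:t3 (5c) ⇒ 5c, clock 37
[5] DMA t5→B (7c) ∥ CU A:t4 (7c) ⇒ 7c, clock 44
[6] DMA t6→A (5c) ∥ CU B:t5 (2c) ⇒ 5c, clock 49
[7] DMA t7→B (8c) ∥ CU A:t6 (8c) ⇒ 8c, clock 57
[8] DMA idle ∥ CU B:t7 (9c) ⇒ 9c, clock 66

step 1: A=compute:t0 B=load:t1 [compute-bound]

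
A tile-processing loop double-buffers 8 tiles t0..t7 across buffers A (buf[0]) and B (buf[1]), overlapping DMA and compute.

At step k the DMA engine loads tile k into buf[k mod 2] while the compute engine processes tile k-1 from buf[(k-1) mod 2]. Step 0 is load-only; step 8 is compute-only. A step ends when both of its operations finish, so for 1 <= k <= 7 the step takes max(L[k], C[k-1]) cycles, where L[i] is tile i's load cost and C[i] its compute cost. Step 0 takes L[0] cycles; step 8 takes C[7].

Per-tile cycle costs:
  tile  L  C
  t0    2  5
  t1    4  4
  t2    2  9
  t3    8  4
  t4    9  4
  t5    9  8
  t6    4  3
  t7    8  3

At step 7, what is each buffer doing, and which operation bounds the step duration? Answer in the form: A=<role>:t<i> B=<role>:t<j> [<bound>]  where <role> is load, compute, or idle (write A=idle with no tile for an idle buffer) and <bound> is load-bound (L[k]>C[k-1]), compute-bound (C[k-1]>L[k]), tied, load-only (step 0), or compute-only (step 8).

step 7: A=compute:t6 B=load:t7 [load-bound]

  0. 2=2c; end=2; A:t0 B:-
  1. max(4,5)=5c; end=7; A:t0 B:t1
  2. max(2,4)=4c; end=11; A:t2 B:t1
  3. max(8,9)=9c; end=20; A:t2 B:t3
  4. max(9,4)=9c; end=29; A:t4 B:t3
  5. max(9,4)=9c; end=38; A:t4 B:t5
  6. max(4,8)=8c; end=46; A:t6 B:t5
  7. max(8,3)=8c; end=54; A:t6 B:t7
  8. 3=3c; end=57; A:t6 B:t7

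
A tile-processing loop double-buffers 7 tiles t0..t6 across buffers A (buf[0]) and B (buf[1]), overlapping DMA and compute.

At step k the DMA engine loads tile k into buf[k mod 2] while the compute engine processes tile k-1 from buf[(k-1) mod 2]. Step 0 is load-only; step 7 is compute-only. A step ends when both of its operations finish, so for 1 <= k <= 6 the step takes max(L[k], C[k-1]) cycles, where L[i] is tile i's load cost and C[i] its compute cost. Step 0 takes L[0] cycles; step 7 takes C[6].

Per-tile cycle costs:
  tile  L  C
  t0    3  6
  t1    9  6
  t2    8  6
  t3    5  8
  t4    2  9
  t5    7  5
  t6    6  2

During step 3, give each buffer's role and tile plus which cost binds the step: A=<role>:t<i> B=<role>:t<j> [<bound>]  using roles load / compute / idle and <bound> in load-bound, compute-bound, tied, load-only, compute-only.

step 3: A=compute:t2 B=load:t3 [compute-bound]

k=0 load=t0/3c comp=- wait=3 total=3
k=1 load=t1/9c comp=t0/6c wait=9 total=12
k=2 load=t2/8c comp=t1/6c wait=8 total=20
k=3 load=t3/5c comp=t2/6c wait=6 total=26
k=4 load=t4/2c comp=t3/8c wait=8 total=34
k=5 load=t5/7c comp=t4/9c wait=9 total=43
k=6 load=t6/6c comp=t5/5c wait=6 total=49
k=7 load=- comp=t6/2c wait=2 total=51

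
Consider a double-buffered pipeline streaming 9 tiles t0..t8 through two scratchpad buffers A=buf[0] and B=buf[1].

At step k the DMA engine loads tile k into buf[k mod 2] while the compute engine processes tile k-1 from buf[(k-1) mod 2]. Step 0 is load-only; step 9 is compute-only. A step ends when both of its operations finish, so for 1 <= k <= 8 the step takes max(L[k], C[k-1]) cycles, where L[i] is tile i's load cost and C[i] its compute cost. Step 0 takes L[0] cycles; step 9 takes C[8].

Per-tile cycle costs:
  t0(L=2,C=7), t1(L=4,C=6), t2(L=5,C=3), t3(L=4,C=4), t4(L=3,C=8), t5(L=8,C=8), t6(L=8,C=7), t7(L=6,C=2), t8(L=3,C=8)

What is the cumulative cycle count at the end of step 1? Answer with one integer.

end_cycle[1] = 9

  0. 2=2c; end=2; A:t0 B:-
  1. max(4,7)=7c; end=9; A:t0 B:t1
  2. max(5,6)=6c; end=15; A:t2 B:t1
  3. max(4,3)=4c; end=19; A:t2 B:t3
  4. max(3,4)=4c; end=23; A:t4 B:t3
  5. max(8,8)=8c; end=31; A:t4 B:t5
  6. max(8,8)=8c; end=39; A:t6 B:t5
  7. max(6,7)=7c; end=46; A:t6 B:t7
  8. max(3,2)=3c; end=49; A:t8 B:t7
  9. 8=8c; end=57; A:t8 B:t7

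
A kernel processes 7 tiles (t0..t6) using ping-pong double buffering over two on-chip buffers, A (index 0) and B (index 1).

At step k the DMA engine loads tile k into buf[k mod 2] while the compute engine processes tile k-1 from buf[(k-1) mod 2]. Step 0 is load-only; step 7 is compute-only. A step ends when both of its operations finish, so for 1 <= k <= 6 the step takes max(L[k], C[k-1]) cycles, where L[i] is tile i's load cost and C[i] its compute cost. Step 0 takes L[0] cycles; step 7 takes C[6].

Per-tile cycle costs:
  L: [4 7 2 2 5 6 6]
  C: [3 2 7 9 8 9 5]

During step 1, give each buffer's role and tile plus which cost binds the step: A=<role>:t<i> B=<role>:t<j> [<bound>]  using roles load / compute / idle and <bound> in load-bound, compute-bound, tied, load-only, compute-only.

step 1: A=compute:t0 B=load:t1 [load-bound]

  0. 4=4c; end=4; A:t0 B:-
  1. max(7,3)=7c; end=11; A:t0 B:t1
  2. max(2,2)=2c; end=13; A:t2 B:t1
  3. max(2,7)=7c; end=20; A:t2 B:t3
  4. max(5,9)=9c; end=29; A:t4 B:t3
  5. max(6,8)=8c; end=37; A:t4 B:t5
  6. max(6,9)=9c; end=46; A:t6 B:t5
  7. 5=5c; end=51; A:t6 B:t5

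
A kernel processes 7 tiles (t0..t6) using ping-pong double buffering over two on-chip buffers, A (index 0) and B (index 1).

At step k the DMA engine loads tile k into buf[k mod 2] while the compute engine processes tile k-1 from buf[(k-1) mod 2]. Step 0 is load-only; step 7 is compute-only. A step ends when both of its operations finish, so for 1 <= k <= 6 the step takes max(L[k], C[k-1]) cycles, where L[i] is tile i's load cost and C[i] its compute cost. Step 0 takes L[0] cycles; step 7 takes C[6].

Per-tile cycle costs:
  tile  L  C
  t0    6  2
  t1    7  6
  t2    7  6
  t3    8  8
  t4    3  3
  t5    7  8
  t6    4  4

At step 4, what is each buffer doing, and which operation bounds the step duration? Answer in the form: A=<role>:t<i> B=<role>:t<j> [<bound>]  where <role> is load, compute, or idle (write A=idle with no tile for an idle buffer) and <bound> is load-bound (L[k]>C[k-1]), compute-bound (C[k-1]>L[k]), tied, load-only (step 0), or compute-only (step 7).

[0] DMA t0→A (6c) ∥ CU idle ⇒ 6c, clock 6
[1] DMA t1→B (7c) ∥ CU A:t0 (2c) ⇒ 7c, clock 13
[2] DMA t2→A (7c) ∥ CU B:t1 (6c) ⇒ 7c, clock 20
[3] DMA t3→B (8c) ∥ CU A:t2 (6c) ⇒ 8c, clock 28
[4] DMA t4→A (3c) ∥ CU B:t3 (8c) ⇒ 8c, clock 36
[5] DMA t5→B (7c) ∥ CU A:t4 (3c) ⇒ 7c, clock 43
[6] DMA t6→A (4c) ∥ CU B:t5 (8c) ⇒ 8c, clock 51
[7] DMA idle ∥ CU A:t6 (4c) ⇒ 4c, clock 55

step 4: A=load:t4 B=compute:t3 [compute-bound]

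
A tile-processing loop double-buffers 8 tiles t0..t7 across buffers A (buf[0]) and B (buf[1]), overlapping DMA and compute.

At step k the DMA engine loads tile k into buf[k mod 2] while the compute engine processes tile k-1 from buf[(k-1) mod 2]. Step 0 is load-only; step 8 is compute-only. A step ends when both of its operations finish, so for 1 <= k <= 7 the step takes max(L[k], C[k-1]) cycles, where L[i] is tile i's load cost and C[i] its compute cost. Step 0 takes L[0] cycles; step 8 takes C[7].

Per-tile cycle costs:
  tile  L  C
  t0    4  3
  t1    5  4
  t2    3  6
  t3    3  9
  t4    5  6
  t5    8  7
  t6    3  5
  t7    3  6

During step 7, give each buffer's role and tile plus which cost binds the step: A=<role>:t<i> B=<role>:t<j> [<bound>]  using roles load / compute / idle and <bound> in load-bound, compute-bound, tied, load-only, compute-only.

step 7: A=compute:t6 B=load:t7 [compute-bound]

k=0 load=t0/4c comp=- wait=4 total=4
k=1 load=t1/5c comp=t0/3c wait=5 total=9
k=2 load=t2/3c comp=t1/4c wait=4 total=13
k=3 load=t3/3c comp=t2/6c wait=6 total=19
k=4 load=t4/5c comp=t3/9c wait=9 total=28
k=5 load=t5/8c comp=t4/6c wait=8 total=36
k=6 load=t6/3c comp=t5/7c wait=7 total=43
k=7 load=t7/3c comp=t6/5c wait=5 total=48
k=8 load=- comp=t7/6c wait=6 total=54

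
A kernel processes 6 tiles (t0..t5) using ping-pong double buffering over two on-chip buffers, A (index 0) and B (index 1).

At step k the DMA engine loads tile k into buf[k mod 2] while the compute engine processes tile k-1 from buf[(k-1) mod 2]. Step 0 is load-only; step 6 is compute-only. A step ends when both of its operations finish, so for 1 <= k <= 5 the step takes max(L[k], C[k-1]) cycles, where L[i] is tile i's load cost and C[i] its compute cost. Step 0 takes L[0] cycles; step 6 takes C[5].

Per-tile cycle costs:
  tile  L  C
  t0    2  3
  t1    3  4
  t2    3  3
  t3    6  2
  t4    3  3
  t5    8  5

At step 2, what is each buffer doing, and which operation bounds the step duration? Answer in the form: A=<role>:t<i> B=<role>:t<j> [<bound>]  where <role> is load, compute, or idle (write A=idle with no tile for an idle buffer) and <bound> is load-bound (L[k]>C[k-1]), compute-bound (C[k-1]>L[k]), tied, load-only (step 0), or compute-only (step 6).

step 2: A=load:t2 B=compute:t1 [compute-bound]

[0] DMA t0→A (2c) ∥ CU idle ⇒ 2c, clock 2
[1] DMA t1→B (3c) ∥ CU A:t0 (3c) ⇒ 3c, clock 5
[2] DMA t2→A (3c) ∥ CU B:t1 (4c) ⇒ 4c, clock 9
[3] DMA t3→B (6c) ∥ CU A:t2 (3c) ⇒ 6c, clock 15
[4] DMA t4→A (3c) ∥ CU B:t3 (2c) ⇒ 3c, clock 18
[5] DMA t5→B (8c) ∥ CU A:t4 (3c) ⇒ 8c, clock 26
[6] DMA idle ∥ CU B:t5 (5c) ⇒ 5c, clock 31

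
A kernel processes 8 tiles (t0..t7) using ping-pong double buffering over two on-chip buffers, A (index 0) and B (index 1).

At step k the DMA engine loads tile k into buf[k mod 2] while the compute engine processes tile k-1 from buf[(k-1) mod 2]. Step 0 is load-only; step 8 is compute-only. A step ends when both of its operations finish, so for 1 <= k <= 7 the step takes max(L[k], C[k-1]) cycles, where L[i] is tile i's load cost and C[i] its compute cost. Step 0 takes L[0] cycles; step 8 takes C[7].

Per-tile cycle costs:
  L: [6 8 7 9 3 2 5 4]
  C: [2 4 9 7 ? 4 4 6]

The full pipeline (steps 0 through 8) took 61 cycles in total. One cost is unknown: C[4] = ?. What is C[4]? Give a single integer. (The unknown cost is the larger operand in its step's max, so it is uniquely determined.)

step 0: dur = L[0]=6 = 6
step 1: dur = max(L[1]=8, C[0]=2) = 8
step 2: dur = max(L[2]=7, C[1]=4) = 7
step 3: dur = max(L[3]=9, C[2]=9) = 9
step 4: dur = max(L[4]=3, C[3]=7) = 7
step 5: dur = max(L[5]=2, C[4]=?) = C[4]  (unknown; binding)
step 6: dur = max(L[6]=5, C[5]=4) = 5
step 7: dur = max(L[7]=4, C[6]=4) = 4
step 8: dur = C[7]=6 = 6
sum of known step durations = 52
dur[5] = total - known = 61 - 52 = 9
C[4] is the binding max in step 5, so C[4] = dur[5] = 9

C[4] = 9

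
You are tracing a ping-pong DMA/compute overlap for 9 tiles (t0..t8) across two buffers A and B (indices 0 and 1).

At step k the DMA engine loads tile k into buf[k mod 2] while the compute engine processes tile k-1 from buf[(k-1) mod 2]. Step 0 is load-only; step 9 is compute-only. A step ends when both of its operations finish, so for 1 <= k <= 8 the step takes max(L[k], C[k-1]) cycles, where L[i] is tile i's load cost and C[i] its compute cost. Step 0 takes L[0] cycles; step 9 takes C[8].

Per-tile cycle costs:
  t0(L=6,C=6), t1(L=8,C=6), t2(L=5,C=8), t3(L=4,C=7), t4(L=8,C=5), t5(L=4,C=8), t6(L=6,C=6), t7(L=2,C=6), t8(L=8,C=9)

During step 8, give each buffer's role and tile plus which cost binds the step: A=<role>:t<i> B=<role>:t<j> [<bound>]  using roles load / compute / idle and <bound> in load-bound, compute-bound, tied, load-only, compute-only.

step 8: A=load:t8 B=compute:t7 [load-bound]

k=0 load=t0/6c comp=- wait=6 total=6
k=1 load=t1/8c comp=t0/6c wait=8 total=14
k=2 load=t2/5c comp=t1/6c wait=6 total=20
k=3 load=t3/4c comp=t2/8c wait=8 total=28
k=4 load=t4/8c comp=t3/7c wait=8 total=36
k=5 load=t5/4c comp=t4/5c wait=5 total=41
k=6 load=t6/6c comp=t5/8c wait=8 total=49
k=7 load=t7/2c comp=t6/6c wait=6 total=55
k=8 load=t8/8c comp=t7/6c wait=8 total=63
k=9 load=- comp=t8/9c wait=9 total=72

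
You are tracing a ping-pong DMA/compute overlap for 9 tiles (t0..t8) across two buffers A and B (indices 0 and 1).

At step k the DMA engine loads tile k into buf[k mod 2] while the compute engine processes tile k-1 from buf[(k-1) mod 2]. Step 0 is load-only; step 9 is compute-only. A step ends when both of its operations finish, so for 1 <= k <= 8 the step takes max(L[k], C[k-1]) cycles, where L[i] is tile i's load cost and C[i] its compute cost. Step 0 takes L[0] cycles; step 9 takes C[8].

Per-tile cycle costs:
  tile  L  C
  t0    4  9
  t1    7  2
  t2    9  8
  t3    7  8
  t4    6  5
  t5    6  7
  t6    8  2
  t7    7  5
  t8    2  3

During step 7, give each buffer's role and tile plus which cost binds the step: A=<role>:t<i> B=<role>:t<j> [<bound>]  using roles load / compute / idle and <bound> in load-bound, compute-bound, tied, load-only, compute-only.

step 7: A=compute:t6 B=load:t7 [load-bound]

  0. 4=4c; end=4; A:t0 B:-
  1. max(7,9)=9c; end=13; A:t0 B:t1
  2. max(9,2)=9c; end=22; A:t2 B:t1
  3. max(7,8)=8c; end=30; A:t2 B:t3
  4. max(6,8)=8c; end=38; A:t4 B:t3
  5. max(6,5)=6c; end=44; A:t4 B:t5
  6. max(8,7)=8c; end=52; A:t6 B:t5
  7. max(7,2)=7c; end=59; A:t6 B:t7
  8. max(2,5)=5c; end=64; A:t8 B:t7
  9. 3=3c; end=67; A:t8 B:t7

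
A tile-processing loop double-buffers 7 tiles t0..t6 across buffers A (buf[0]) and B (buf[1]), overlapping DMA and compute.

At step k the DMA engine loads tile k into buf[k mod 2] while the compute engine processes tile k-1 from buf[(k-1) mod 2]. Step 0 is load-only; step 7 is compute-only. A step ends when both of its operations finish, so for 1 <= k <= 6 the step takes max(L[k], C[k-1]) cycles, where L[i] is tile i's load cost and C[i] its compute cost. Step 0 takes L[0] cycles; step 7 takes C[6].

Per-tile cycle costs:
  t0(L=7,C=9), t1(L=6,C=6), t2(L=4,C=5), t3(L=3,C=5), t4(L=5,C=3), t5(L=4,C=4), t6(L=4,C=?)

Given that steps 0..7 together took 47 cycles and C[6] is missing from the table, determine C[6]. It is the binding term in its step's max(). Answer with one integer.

C[6] = 7

step 0 → dur = L[0]=7 = 7
step 1 → dur = max(L[1]=6, C[0]=9) = 9
step 2 → dur = max(L[2]=4, C[1]=6) = 6
step 3 → dur = max(L[3]=3, C[2]=5) = 5
step 4 → dur = max(L[4]=5, C[3]=5) = 5
step 5 → dur = max(L[5]=4, C[4]=3) = 4
step 6 → dur = max(L[6]=4, C[5]=4) = 4
step 7 → dur = C[6]=? = C[6]  (unknown; binding)
sum of known step durations = 40
dur[7] = total - known = 47 - 40 = 7
C[6] is the binding max in step 7, so C[6] = dur[7] = 7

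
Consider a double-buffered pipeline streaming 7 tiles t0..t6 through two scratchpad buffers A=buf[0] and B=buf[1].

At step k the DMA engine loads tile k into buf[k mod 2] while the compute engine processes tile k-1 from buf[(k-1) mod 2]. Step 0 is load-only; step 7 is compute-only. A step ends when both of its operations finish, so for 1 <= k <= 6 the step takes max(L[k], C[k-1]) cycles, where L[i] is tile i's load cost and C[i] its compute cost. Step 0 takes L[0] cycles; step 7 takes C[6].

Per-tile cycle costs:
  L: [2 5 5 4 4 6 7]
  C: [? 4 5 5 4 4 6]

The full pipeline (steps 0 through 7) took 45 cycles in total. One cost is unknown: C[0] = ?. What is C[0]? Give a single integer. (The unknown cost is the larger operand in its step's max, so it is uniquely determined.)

C[0] = 9

step 0: dur = L[0]=2 = 2
step 1: dur = max(L[1]=5, C[0]=?) = C[0]  (unknown; binding)
step 2: dur = max(L[2]=5, C[1]=4) = 5
step 3: dur = max(L[3]=4, C[2]=5) = 5
step 4: dur = max(L[4]=4, C[3]=5) = 5
step 5: dur = max(L[5]=6, C[4]=4) = 6
step 6: dur = max(L[6]=7, C[5]=4) = 7
step 7: dur = C[6]=6 = 6
sum of known step durations = 36
dur[1] = total - known = 45 - 36 = 9
C[0] is the binding max in step 1, so C[0] = dur[1] = 9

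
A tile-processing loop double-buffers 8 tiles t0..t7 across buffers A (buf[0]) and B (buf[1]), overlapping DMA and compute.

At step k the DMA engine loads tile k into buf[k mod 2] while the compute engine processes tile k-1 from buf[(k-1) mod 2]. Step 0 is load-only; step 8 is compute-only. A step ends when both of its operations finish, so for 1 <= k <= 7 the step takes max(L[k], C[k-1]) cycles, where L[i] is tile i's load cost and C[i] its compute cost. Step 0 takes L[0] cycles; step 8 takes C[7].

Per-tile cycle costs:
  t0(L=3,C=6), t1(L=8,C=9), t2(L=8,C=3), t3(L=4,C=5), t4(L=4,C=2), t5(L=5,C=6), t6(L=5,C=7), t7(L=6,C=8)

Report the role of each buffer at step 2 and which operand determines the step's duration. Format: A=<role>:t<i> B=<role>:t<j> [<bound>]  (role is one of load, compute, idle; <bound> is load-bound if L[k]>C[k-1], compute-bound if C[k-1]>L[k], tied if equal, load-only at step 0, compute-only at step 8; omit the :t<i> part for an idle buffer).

  0. 3=3c; end=3; A:t0 B:-
  1. max(8,6)=8c; end=11; A:t0 B:t1
  2. max(8,9)=9c; end=20; A:t2 B:t1
  3. max(4,3)=4c; end=24; A:t2 B:t3
  4. max(4,5)=5c; end=29; A:t4 B:t3
  5. max(5,2)=5c; end=34; A:t4 B:t5
  6. max(5,6)=6c; end=40; A:t6 B:t5
  7. max(6,7)=7c; end=47; A:t6 B:t7
  8. 8=8c; end=55; A:t6 B:t7

step 2: A=load:t2 B=compute:t1 [compute-bound]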